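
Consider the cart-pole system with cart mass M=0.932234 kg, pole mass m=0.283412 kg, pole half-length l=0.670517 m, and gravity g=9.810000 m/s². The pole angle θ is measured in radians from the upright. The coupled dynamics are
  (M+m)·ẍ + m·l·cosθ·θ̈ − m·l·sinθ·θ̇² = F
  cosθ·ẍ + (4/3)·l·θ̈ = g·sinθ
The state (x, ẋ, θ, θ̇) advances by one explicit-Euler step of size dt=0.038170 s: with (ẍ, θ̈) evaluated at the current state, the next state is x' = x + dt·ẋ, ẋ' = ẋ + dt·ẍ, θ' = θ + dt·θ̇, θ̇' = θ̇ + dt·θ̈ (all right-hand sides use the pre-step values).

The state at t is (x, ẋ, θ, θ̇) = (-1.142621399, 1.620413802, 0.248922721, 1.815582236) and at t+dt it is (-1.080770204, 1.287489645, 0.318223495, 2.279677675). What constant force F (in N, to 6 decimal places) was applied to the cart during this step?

ẍ = (ẋ'−ẋ)/dt = (1.287489645−1.620413802)/0.038170 = -8.722142
θ̈ = (θ̇'−θ̇)/dt = (2.279677675−1.815582236)/0.038170 = 12.158644
sinθ=0.246360, cosθ=0.969178
F = (M+m)·ẍ + m·l·cosθ·θ̈ − m·l·sinθ·θ̇² = -10.603037 + 2.239324 − 0.154323 = -8.518036

F = -8.518036 N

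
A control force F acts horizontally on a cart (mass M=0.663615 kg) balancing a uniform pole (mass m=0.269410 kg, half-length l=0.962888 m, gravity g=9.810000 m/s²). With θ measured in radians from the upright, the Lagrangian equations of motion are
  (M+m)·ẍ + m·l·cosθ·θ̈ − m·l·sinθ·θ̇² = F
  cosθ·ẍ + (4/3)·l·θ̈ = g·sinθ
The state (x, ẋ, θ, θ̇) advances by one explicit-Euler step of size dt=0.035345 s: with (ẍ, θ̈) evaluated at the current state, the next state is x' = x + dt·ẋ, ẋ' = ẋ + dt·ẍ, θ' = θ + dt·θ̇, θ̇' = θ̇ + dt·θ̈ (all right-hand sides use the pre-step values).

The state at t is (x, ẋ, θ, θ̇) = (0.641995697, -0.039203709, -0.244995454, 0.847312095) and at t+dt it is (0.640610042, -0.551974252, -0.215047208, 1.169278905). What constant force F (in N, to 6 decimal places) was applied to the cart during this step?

ẍ = (ẋ'−ẋ)/dt = (-0.551974252−-0.039203709)/0.035345 = -14.507584
θ̈ = (θ̇'−θ̇)/dt = (1.169278905−0.847312095)/0.035345 = 9.109260
sinθ=-0.242552, cosθ=0.970138
F = (M+m)·ẍ + m·l·cosθ·θ̈ − m·l·sinθ·θ̇² = -13.535938 + 2.292484 − -0.045173 = -11.198281

F = -11.198281 N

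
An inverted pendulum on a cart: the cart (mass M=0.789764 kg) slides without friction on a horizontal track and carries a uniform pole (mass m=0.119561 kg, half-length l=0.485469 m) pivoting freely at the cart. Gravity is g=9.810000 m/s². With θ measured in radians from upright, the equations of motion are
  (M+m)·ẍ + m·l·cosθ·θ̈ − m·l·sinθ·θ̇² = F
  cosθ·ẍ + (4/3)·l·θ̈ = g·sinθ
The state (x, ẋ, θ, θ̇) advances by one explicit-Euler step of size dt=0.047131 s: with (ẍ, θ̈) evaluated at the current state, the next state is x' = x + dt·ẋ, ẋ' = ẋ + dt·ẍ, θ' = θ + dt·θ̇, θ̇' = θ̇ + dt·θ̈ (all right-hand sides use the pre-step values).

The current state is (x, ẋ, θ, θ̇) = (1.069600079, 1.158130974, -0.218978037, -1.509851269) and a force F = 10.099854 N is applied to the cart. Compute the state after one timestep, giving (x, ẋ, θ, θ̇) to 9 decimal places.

sinθ=-0.217232178, cosθ=0.976119962
temp = (F + m·l·θ̇²·sinθ)/(M+m) = (10.099854 + -0.028743757)/0.909325 = 11.075369359
θ̈ = (g·sinθ − cosθ·temp)/(l·(4/3 − m·cos²θ/(M+m))) = -22.067399137
ẍ = temp − m·l·θ̈·cosθ/(M+m) = 12.450317301
Euler: x'=1.069600079+0.047131·1.158130974=1.124183950, ẋ'=1.158130974+0.047131·12.450317301=1.744926879
       θ'=-0.218978037+0.047131·-1.509851269=-0.290138837, θ̇'=-1.509851269+0.047131·-22.067399137=-2.549909858

(1.124183950, 1.744926879, -0.290138837, -2.549909858)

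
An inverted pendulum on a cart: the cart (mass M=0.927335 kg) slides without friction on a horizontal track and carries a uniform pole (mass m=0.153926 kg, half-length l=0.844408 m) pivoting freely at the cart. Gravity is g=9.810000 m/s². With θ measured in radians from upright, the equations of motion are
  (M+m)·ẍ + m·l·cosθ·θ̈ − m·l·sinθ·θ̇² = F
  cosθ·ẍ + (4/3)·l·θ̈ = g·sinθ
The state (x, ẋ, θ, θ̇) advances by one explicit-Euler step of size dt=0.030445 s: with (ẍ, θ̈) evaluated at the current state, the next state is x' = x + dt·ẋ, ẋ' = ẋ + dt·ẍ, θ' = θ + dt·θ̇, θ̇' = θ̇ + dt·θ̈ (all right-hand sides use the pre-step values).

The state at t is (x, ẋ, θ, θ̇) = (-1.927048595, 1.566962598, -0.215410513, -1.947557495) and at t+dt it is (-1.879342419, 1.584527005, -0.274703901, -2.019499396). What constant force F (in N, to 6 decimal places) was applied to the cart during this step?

ẍ = (ẋ'−ẋ)/dt = (1.584527005−1.566962598)/0.030445 = 0.576923
θ̈ = (θ̇'−θ̇)/dt = (-2.019499396−-1.947557495)/0.030445 = -2.363012
sinθ=-0.213748, cosθ=0.976889
F = (M+m)·ẍ + m·l·cosθ·θ̈ − m·l·sinθ·θ̇² = 0.623804 + -0.300037 − -0.105378 = 0.429144

F = 0.429144 N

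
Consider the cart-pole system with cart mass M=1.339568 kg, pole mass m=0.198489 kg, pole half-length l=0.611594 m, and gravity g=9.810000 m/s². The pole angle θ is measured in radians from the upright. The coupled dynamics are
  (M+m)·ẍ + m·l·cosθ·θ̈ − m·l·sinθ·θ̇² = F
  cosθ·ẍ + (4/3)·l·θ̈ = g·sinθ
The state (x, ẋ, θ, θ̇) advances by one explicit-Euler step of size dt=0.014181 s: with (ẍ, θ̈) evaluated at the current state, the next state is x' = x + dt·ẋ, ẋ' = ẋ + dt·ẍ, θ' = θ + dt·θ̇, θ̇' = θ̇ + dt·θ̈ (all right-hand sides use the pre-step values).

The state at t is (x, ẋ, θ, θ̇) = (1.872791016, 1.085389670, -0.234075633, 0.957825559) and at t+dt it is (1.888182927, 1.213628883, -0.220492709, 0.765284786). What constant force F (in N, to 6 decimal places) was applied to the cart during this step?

ẍ = (ẋ'−ẋ)/dt = (1.213628883−1.085389670)/0.014181 = 9.043030
θ̈ = (θ̇'−θ̇)/dt = (0.765284786−0.957825559)/0.014181 = -13.577376
sinθ=-0.231944, cosθ=0.972729
F = (M+m)·ẍ + m·l·cosθ·θ̈ − m·l·sinθ·θ̇² = 13.908696 + -1.603273 − -0.025832 = 12.331255

F = 12.331255 N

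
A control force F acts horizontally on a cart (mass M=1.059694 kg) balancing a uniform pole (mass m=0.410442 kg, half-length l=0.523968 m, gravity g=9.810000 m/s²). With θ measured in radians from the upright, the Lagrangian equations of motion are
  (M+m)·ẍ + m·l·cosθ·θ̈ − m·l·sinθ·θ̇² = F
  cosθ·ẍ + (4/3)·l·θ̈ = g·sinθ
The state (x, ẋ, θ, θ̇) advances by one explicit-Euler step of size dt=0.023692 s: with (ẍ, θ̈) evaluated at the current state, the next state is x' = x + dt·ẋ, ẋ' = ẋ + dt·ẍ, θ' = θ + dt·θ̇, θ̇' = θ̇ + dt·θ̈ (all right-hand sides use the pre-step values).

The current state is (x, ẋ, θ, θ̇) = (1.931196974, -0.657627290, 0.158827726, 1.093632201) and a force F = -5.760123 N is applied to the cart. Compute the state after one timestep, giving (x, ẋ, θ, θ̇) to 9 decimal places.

(1.915616468, -0.782992847, 0.184738060, 1.323436968)

sinθ=0.158160797, cosθ=0.987413370
temp = (F + m·l·θ̇²·sinθ)/(M+m) = (-5.760123 + 0.040681596)/1.470136 = -3.890416536
θ̈ = (g·sinθ − cosθ·temp)/(l·(4/3 − m·cos²θ/(M+m))) = 9.699677809
ẍ = temp − m·l·θ̈·cosθ/(M+m) = -5.291472099
Euler: x'=1.931196974+0.023692·-0.657627290=1.915616468, ẋ'=-0.657627290+0.023692·-5.291472099=-0.782992847
       θ'=0.158827726+0.023692·1.093632201=0.184738060, θ̇'=1.093632201+0.023692·9.699677809=1.323436968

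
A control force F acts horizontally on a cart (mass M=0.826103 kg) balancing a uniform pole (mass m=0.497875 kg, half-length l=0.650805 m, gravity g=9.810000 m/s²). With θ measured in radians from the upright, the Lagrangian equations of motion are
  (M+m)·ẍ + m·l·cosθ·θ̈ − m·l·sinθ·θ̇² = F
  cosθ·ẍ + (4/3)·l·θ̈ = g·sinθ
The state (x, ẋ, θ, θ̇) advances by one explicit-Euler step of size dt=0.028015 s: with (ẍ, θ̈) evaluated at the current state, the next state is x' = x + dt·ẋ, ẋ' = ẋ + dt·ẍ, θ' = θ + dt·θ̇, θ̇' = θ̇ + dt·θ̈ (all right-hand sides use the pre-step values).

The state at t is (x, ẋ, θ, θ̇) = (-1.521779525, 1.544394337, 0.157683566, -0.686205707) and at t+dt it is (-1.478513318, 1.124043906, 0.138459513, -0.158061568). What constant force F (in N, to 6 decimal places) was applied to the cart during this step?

ẍ = (ẋ'−ẋ)/dt = (1.124043906−1.544394337)/0.028015 = -15.004477
θ̈ = (θ̇'−θ̇)/dt = (-0.158061568−-0.686205707)/0.028015 = 18.852191
sinθ=0.157031, cosθ=0.987594
F = (M+m)·ẍ + m·l·cosθ·θ̈ − m·l·sinθ·θ̇² = -19.865598 + 6.032695 − 0.023959 = -13.856862

F = -13.856862 N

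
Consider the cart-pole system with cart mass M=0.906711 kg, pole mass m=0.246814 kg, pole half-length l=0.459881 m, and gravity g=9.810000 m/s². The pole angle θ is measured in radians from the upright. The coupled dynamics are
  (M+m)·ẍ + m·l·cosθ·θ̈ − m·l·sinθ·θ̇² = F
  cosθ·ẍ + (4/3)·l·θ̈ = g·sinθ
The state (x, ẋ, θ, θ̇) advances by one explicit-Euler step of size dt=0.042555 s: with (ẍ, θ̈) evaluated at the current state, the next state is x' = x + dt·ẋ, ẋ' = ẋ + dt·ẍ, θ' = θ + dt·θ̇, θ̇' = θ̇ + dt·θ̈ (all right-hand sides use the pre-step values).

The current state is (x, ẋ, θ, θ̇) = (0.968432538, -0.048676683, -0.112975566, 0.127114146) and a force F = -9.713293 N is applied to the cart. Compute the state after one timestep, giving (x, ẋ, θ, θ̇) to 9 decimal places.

(0.966361102, -0.465565194, -0.107566224, 0.725912263)

sinθ=-0.112735392, cosθ=0.993625046
temp = (F + m·l·θ̇²·sinθ)/(M+m) = (-9.713293 + -0.000206758)/1.153525 = -8.420710222
θ̈ = (g·sinθ − cosθ·temp)/(l·(4/3 − m·cos²θ/(M+m))) = 14.071157734
ẍ = temp − m·l·θ̈·cosθ/(M+m) = -9.796463662
Euler: x'=0.968432538+0.042555·-0.048676683=0.966361102, ẋ'=-0.048676683+0.042555·-9.796463662=-0.465565194
       θ'=-0.112975566+0.042555·0.127114146=-0.107566224, θ̇'=0.127114146+0.042555·14.071157734=0.725912263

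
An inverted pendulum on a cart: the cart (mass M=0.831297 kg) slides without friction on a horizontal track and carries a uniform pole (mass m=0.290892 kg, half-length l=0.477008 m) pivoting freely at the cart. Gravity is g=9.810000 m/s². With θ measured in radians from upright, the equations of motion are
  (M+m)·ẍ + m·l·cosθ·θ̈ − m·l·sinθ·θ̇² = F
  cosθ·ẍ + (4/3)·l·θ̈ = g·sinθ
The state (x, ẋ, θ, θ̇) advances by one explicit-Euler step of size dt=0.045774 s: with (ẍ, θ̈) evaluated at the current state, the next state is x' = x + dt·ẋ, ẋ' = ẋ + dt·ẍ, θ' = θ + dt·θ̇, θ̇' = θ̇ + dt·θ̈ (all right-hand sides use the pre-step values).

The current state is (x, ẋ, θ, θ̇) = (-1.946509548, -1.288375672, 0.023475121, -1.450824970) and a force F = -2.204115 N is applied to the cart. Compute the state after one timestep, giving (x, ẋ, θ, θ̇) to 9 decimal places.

sinθ=0.023472965, cosθ=0.999724472
temp = (F + m·l·θ̇²·sinθ)/(M+m) = (-2.204115 + 0.006855757)/1.122189 = -1.958011746
θ̈ = (g·sinθ − cosθ·temp)/(l·(4/3 − m·cos²θ/(M+m))) = 4.269351760
ẍ = temp − m·l·θ̈·cosθ/(M+m) = -2.485768372
Euler: x'=-1.946509548+0.045774·-1.288375672=-2.005483656, ẋ'=-1.288375672+0.045774·-2.485768372=-1.402159233
       θ'=0.023475121+0.045774·-1.450824970=-0.042934941, θ̇'=-1.450824970+0.045774·4.269351760=-1.255399663

(-2.005483656, -1.402159233, -0.042934941, -1.255399663)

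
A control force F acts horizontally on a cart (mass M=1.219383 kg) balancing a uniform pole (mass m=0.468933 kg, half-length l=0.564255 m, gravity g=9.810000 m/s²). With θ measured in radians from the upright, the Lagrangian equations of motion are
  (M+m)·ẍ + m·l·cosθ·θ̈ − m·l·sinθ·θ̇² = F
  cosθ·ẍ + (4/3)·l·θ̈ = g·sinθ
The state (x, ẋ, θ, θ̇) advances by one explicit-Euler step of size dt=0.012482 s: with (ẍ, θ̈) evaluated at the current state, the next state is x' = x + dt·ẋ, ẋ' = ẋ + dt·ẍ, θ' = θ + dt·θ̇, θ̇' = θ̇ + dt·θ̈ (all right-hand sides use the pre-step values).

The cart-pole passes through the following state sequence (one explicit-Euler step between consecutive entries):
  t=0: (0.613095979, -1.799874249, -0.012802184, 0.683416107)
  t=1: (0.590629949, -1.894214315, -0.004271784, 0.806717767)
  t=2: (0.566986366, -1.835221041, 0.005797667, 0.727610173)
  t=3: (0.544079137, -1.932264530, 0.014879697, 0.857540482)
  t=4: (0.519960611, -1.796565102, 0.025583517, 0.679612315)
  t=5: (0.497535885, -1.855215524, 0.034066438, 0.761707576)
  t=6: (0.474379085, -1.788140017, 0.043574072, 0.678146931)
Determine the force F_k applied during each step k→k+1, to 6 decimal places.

step 0→1:
  ẍ = (ẋ'−ẋ)/dt = (-1.894214315−-1.799874249)/0.012482 = -7.558089
  θ̈ = (θ̇'−θ̇)/dt = (0.806717767−0.683416107)/0.012482 = 9.878358
  sinθ=-0.012802, cosθ=0.999918
  F = (M+m)·ẍ + m·l·cosθ·θ̈ − m·l·sinθ·θ̇² = -12.760442 + 2.613577 − -0.001582 = -10.145283
step 1→2:
  ẍ = (ẋ'−ẋ)/dt = (-1.835221041−-1.894214315)/0.012482 = 4.726268
  θ̈ = (θ̇'−θ̇)/dt = (0.727610173−0.806717767)/0.012482 = -6.337734
  sinθ=-0.004272, cosθ=0.999991
  F = (M+m)·ẍ + m·l·cosθ·θ̈ − m·l·sinθ·θ̇² = 7.979433 + -1.676935 − -0.000736 = 6.303234
step 2→3:
  ẍ = (ẋ'−ẋ)/dt = (-1.932264530−-1.835221041)/0.012482 = -7.774675
  θ̈ = (θ̇'−θ̇)/dt = (0.857540482−0.727610173)/0.012482 = 10.409414
  sinθ=0.005798, cosθ=0.999983
  F = (M+m)·ẍ + m·l·cosθ·θ̈ − m·l·sinθ·θ̇² = -13.126108 + 2.754262 − 0.000812 = -10.372658
step 3→4:
  ẍ = (ẋ'−ẋ)/dt = (-1.796565102−-1.932264530)/0.012482 = 10.871609
  θ̈ = (θ̇'−θ̇)/dt = (0.679612315−0.857540482)/0.012482 = -14.254780
  sinθ=0.014879, cosθ=0.999889
  F = (M+m)·ẍ + m·l·cosθ·θ̈ − m·l·sinθ·θ̇² = 18.354712 + -3.771366 − 0.002895 = 14.580451
step 4→5:
  ẍ = (ẋ'−ẋ)/dt = (-1.855215524−-1.796565102)/0.012482 = -4.698800
  θ̈ = (θ̇'−θ̇)/dt = (0.761707576−0.679612315)/0.012482 = 6.577092
  sinθ=0.025581, cosθ=0.999673
  F = (M+m)·ẍ + m·l·cosθ·θ̈ − m·l·sinθ·θ̇² = -7.933059 + 1.739714 − 0.003126 = -6.196471
step 5→6:
  ẍ = (ẋ'−ẋ)/dt = (-1.788140017−-1.855215524)/0.012482 = 5.373779
  θ̈ = (θ̇'−θ̇)/dt = (0.678146931−0.761707576)/0.012482 = -6.694492
  sinθ=0.034060, cosθ=0.999420
  F = (M+m)·ẍ + m·l·cosθ·θ̈ − m·l·sinθ·θ̇² = 9.072637 + -1.770320 − 0.005229 = 7.297088

F_0 = -10.145283 N
F_1 = 6.303234 N
F_2 = -10.372658 N
F_3 = 14.580451 N
F_4 = -6.196471 N
F_5 = 7.297088 N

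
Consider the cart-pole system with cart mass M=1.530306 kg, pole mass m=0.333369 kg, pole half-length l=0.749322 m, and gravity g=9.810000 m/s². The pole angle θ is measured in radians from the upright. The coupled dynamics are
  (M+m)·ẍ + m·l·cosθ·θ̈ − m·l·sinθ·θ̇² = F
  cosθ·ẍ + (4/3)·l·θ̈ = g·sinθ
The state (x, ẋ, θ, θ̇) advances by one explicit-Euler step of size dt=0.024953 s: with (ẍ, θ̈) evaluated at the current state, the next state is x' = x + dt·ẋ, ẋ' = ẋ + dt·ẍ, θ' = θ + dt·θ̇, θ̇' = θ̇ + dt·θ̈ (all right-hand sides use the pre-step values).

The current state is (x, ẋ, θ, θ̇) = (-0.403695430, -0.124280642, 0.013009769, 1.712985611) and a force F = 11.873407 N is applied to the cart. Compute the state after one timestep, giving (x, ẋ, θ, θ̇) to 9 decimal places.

(-0.406796605, 0.058975629, 0.055753899, 1.532766488)

sinθ=0.013009402, cosθ=0.999915374
temp = (F + m·l·θ̇²·sinθ)/(M+m) = (11.873407 + 0.009535829)/1.863675 = 6.376081038
θ̈ = (g·sinθ − cosθ·temp)/(l·(4/3 − m·cos²θ/(M+m))) = -7.222342926
ẍ = temp − m·l·θ̈·cosθ/(M+m) = 7.344057658
Euler: x'=-0.403695430+0.024953·-0.124280642=-0.406796605, ẋ'=-0.124280642+0.024953·7.344057658=0.058975629
       θ'=0.013009769+0.024953·1.712985611=0.055753899, θ̇'=1.712985611+0.024953·-7.222342926=1.532766488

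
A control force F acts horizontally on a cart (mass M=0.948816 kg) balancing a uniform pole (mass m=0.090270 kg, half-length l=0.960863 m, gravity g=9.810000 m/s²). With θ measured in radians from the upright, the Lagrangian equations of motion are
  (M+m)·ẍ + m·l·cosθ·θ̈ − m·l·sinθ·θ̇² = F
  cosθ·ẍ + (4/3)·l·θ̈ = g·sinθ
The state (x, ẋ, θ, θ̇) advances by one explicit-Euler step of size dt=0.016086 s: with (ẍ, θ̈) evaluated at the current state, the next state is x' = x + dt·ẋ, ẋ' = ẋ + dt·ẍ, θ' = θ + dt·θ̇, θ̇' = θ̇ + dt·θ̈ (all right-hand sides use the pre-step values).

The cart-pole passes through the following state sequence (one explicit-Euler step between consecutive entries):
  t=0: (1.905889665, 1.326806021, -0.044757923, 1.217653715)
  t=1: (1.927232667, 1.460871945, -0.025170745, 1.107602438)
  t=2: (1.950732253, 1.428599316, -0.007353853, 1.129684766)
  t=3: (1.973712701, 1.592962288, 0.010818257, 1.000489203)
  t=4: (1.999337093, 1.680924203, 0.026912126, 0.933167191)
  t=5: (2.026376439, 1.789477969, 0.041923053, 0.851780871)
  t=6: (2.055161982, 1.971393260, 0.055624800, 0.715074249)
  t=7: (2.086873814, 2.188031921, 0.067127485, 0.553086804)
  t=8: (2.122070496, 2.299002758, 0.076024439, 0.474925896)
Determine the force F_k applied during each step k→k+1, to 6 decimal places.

F_0 = 8.073021 N
F_1 = -1.962962 N
F_2 = 9.921336 N
F_3 = 5.318035 N
F_4 = 6.571388 N
F_5 = 11.011817 N
F_6 = 13.119355 N
F_7 = 6.745955 N

step 0→1:
  ẍ = (ẋ'−ẋ)/dt = (1.460871945−1.326806021)/0.016086 = 8.334323
  θ̈ = (θ̇'−θ̇)/dt = (1.107602438−1.217653715)/0.016086 = -6.841432
  sinθ=-0.044743, cosθ=0.998999
  F = (M+m)·ẍ + m·l·cosθ·θ̈ − m·l·sinθ·θ̇² = 8.660079 + -0.592812 − -0.005754 = 8.073021
step 1→2:
  ẍ = (ẋ'−ẋ)/dt = (1.428599316−1.460871945)/0.016086 = -2.006256
  θ̈ = (θ̇'−θ̇)/dt = (1.129684766−1.107602438)/0.016086 = 1.372767
  sinθ=-0.025168, cosθ=0.999683
  F = (M+m)·ẍ + m·l·cosθ·θ̈ − m·l·sinθ·θ̇² = -2.084672 + 0.119032 − -0.002678 = -1.962962
step 2→3:
  ẍ = (ẋ'−ẋ)/dt = (1.592962288−1.428599316)/0.016086 = 10.217765
  θ̈ = (θ̇'−θ̇)/dt = (1.000489203−1.129684766)/0.016086 = -8.031553
  sinθ=-0.007354, cosθ=0.999973
  F = (M+m)·ẍ + m·l·cosθ·θ̈ − m·l·sinθ·θ̇² = 10.617137 + -0.696615 − -0.000814 = 9.921336
step 3→4:
  ẍ = (ẋ'−ẋ)/dt = (1.680924203−1.592962288)/0.016086 = 5.468228
  θ̈ = (θ̇'−θ̇)/dt = (0.933167191−1.000489203)/0.016086 = -4.185131
  sinθ=0.010818, cosθ=0.999941
  F = (M+m)·ẍ + m·l·cosθ·θ̈ − m·l·sinθ·θ̇² = 5.681959 + -0.362985 − 0.000939 = 5.318035
step 4→5:
  ẍ = (ẋ'−ẋ)/dt = (1.789477969−1.680924203)/0.016086 = 6.748338
  θ̈ = (θ̇'−θ̇)/dt = (0.851780871−0.933167191)/0.016086 = -5.059450
  sinθ=0.026909, cosθ=0.999638
  F = (M+m)·ẍ + m·l·cosθ·θ̈ − m·l·sinθ·θ̇² = 7.012104 + -0.438683 − 0.002032 = 6.571388
step 5→6:
  ẍ = (ẋ'−ẋ)/dt = (1.971393260−1.789477969)/0.016086 = 11.308920
  θ̈ = (θ̇'−θ̇)/dt = (0.715074249−0.851780871)/0.016086 = -8.498484
  sinθ=0.041911, cosθ=0.999121
  F = (M+m)·ẍ + m·l·cosθ·θ̈ − m·l·sinθ·θ̇² = 11.750941 + -0.736486 − 0.002637 = 11.011817
step 6→7:
  ẍ = (ẋ'−ẋ)/dt = (2.188031921−1.971393260)/0.016086 = 13.467528
  θ̈ = (θ̇'−θ̇)/dt = (0.553086804−0.715074249)/0.016086 = -10.070089
  sinθ=0.055596, cosθ=0.998453
  F = (M+m)·ẍ + m·l·cosθ·θ̈ − m·l·sinθ·θ̇² = 13.993920 + -0.872099 − 0.002466 = 13.119355
step 7→8:
  ẍ = (ẋ'−ẋ)/dt = (2.299002758−2.188031921)/0.016086 = 6.898597
  θ̈ = (θ̇'−θ̇)/dt = (0.474925896−0.553086804)/0.016086 = -4.858940
  sinθ=0.067077, cosθ=0.997748
  F = (M+m)·ẍ + m·l·cosθ·θ̈ − m·l·sinθ·θ̇² = 7.168236 + -0.420501 − 0.001780 = 6.745955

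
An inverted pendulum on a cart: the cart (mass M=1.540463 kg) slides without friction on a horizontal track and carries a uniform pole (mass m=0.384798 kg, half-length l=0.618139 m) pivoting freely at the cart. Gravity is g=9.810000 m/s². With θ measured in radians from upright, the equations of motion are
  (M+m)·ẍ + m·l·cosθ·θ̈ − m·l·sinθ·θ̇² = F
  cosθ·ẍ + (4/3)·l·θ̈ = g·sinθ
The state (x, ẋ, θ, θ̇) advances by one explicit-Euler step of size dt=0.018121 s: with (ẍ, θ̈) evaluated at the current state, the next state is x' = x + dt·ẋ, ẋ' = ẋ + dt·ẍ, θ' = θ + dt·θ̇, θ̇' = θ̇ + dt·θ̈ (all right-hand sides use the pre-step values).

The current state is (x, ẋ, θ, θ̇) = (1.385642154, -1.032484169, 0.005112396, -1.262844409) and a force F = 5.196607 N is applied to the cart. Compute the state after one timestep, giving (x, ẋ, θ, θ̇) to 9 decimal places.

(1.366932508, -0.975086785, -0.017771608, -1.331382176)

sinθ=0.005112374, cosθ=0.999986932
temp = (F + m·l·θ̇²·sinθ)/(M+m) = (5.196607 + 0.001939283)/1.925261 = 2.700177422
θ̈ = (g·sinθ − cosθ·temp)/(l·(4/3 − m·cos²θ/(M+m))) = -3.782228756
ẍ = temp − m·l·θ̈·cosθ/(M+m) = 3.167451247
Euler: x'=1.385642154+0.018121·-1.032484169=1.366932508, ẋ'=-1.032484169+0.018121·3.167451247=-0.975086785
       θ'=0.005112396+0.018121·-1.262844409=-0.017771608, θ̇'=-1.262844409+0.018121·-3.782228756=-1.331382176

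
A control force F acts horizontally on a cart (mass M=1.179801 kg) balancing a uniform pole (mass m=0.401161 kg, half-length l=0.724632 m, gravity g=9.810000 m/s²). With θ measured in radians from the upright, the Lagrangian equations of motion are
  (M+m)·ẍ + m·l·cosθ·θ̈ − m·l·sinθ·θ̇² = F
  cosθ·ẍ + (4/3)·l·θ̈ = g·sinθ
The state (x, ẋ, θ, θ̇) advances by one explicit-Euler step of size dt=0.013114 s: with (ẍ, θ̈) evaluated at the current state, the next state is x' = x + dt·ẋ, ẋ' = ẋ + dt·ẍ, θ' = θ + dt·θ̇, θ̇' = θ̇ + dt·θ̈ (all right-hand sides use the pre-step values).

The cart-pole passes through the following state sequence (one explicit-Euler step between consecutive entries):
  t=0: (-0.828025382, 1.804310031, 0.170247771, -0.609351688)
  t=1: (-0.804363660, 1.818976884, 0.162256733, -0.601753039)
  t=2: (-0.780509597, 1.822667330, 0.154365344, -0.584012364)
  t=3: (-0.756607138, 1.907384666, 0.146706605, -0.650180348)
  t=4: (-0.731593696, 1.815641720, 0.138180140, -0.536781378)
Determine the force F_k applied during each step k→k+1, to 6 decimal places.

F_0 = 1.915881 N
F_1 = 0.815985 N
F_2 = 8.748593 N
F_3 = -8.591382 N

step 0→1:
  ẍ = (ẋ'−ẋ)/dt = (1.818976884−1.804310031)/0.013114 = 1.118412
  θ̈ = (θ̇'−θ̇)/dt = (-0.601753039−-0.609351688)/0.013114 = 0.579430
  sinθ=0.169427, cosθ=0.985543
  F = (M+m)·ẍ + m·l·cosθ·θ̈ − m·l·sinθ·θ̇² = 1.768167 + 0.166002 − 0.018287 = 1.915881
step 1→2:
  ẍ = (ẋ'−ẋ)/dt = (1.822667330−1.818976884)/0.013114 = 0.281413
  θ̈ = (θ̇'−θ̇)/dt = (-0.584012364−-0.601753039)/0.013114 = 1.352804
  sinθ=0.161546, cosθ=0.986865
  F = (M+m)·ẍ + m·l·cosθ·θ̈ − m·l·sinθ·θ̇² = 0.444903 + 0.388087 − 0.017005 = 0.815985
step 2→3:
  ẍ = (ẋ'−ẋ)/dt = (1.907384666−1.822667330)/0.013114 = 6.460068
  θ̈ = (θ̇'−θ̇)/dt = (-0.650180348−-0.584012364)/0.013114 = -5.045599
  sinθ=0.153753, cosθ=0.988109
  F = (M+m)·ẍ + m·l·cosθ·θ̈ − m·l·sinθ·θ̇² = 10.213123 + -1.449285 − 0.015244 = 8.748593
step 3→4:
  ẍ = (ẋ'−ẋ)/dt = (1.815641720−1.907384666)/0.013114 = -6.995802
  θ̈ = (θ̇'−θ̇)/dt = (-0.536781378−-0.650180348)/0.013114 = 8.647169
  sinθ=0.146181, cosθ=0.989258
  F = (M+m)·ẍ + m·l·cosθ·θ̈ − m·l·sinθ·θ̇² = -11.060097 + 2.486679 − 0.017964 = -8.591382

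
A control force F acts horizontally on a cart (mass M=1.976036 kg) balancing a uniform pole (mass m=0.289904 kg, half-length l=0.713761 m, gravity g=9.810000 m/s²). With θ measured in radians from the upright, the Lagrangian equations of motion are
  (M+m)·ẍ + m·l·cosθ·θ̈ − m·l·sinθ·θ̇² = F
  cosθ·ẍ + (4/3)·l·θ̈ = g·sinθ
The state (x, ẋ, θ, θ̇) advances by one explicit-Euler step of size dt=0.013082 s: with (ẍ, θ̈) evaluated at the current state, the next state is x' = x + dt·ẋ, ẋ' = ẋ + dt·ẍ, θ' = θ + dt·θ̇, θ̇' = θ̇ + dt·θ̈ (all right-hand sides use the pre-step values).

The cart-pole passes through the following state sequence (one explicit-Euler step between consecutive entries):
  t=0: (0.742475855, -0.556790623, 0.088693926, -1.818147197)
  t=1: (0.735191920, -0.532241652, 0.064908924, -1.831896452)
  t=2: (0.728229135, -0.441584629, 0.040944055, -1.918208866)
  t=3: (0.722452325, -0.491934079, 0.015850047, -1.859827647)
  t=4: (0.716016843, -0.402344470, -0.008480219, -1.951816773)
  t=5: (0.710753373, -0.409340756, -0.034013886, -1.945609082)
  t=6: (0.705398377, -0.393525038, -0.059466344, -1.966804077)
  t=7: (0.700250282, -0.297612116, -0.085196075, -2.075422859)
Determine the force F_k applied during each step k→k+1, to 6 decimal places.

F_0 = 3.974930 N
F_1 = 14.295353 N
F_2 = -7.829559 N
F_3 = 14.051680 N
F_4 = -1.106960 N
F_5 = 2.431032 N
F_6 = 14.945677 N

step 0→1:
  ẍ = (ẋ'−ẋ)/dt = (-0.532241652−-0.556790623)/0.013082 = 1.876546
  θ̈ = (θ̇'−θ̇)/dt = (-1.831896452−-1.818147197)/0.013082 = -1.051006
  sinθ=0.088578, cosθ=0.996069
  F = (M+m)·ẍ + m·l·cosθ·θ̈ − m·l·sinθ·θ̇² = 4.252140 + -0.216622 − 0.060588 = 3.974930
step 1→2:
  ẍ = (ẋ'−ẋ)/dt = (-0.441584629−-0.532241652)/0.013082 = 6.929905
  θ̈ = (θ̇'−θ̇)/dt = (-1.918208866−-1.831896452)/0.013082 = -6.597800
  sinθ=0.064863, cosθ=0.997894
  F = (M+m)·ẍ + m·l·cosθ·θ̈ − m·l·sinθ·θ̇² = 15.702750 + -1.362356 − 0.045041 = 14.295353
step 2→3:
  ẍ = (ẋ'−ẋ)/dt = (-0.491934079−-0.441584629)/0.013082 = -3.848758
  θ̈ = (θ̇'−θ̇)/dt = (-1.859827647−-1.918208866)/0.013082 = 4.462714
  sinθ=0.040933, cosθ=0.999162
  F = (M+m)·ẍ + m·l·cosθ·θ̈ − m·l·sinθ·θ̇² = -8.721054 + 0.922660 − 0.031165 = -7.829559
step 3→4:
  ẍ = (ẋ'−ẋ)/dt = (-0.402344470−-0.491934079)/0.013082 = 6.848311
  θ̈ = (θ̇'−θ̇)/dt = (-1.951816773−-1.859827647)/0.013082 = -7.031733
  sinθ=0.015849, cosθ=0.999874
  F = (M+m)·ẍ + m·l·cosθ·θ̈ − m·l·sinθ·θ̇² = 15.517863 + -1.454839 − 0.011344 = 14.051680
step 4→5:
  ẍ = (ẋ'−ẋ)/dt = (-0.409340756−-0.402344470)/0.013082 = -0.534802
  θ̈ = (θ̇'−θ̇)/dt = (-1.945609082−-1.951816773)/0.013082 = 0.474522
  sinθ=-0.008480, cosθ=0.999964
  F = (M+m)·ẍ + m·l·cosθ·θ̈ − m·l·sinθ·θ̇² = -1.211830 + 0.098185 − -0.006685 = -1.106960
step 5→6:
  ẍ = (ẋ'−ẋ)/dt = (-0.393525038−-0.409340756)/0.013082 = 1.208968
  θ̈ = (θ̇'−θ̇)/dt = (-1.966804077−-1.945609082)/0.013082 = -1.620165
  sinθ=-0.034007, cosθ=0.999422
  F = (M+m)·ẍ + m·l·cosθ·θ̈ − m·l·sinθ·θ̇² = 2.739449 + -0.335054 − -0.026637 = 2.431032
step 6→7:
  ẍ = (ẋ'−ẋ)/dt = (-0.297612116−-0.393525038)/0.013082 = 7.331671
  θ̈ = (θ̇'−θ̇)/dt = (-2.075422859−-1.966804077)/0.013082 = -8.302919
  sinθ=-0.059431, cosθ=0.998232
  F = (M+m)·ẍ + m·l·cosθ·θ̈ − m·l·sinθ·θ̇² = 16.613127 + -1.715021 − -0.047571 = 14.945677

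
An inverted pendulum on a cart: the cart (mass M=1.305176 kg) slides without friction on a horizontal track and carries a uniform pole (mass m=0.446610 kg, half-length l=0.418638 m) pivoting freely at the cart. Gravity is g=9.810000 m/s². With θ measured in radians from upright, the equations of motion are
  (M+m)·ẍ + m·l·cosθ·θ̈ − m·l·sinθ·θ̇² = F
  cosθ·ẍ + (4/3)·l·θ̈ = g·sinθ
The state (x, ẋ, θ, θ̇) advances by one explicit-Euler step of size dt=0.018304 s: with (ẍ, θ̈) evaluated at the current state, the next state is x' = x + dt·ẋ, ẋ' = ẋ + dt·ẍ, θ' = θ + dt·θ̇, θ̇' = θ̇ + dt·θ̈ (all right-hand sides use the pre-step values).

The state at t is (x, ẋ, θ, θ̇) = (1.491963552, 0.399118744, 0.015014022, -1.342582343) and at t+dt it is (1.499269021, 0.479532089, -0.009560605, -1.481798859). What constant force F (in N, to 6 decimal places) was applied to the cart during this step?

ẍ = (ẋ'−ẋ)/dt = (0.479532089−0.399118744)/0.018304 = 4.393212
θ̈ = (θ̇'−θ̇)/dt = (-1.481798859−-1.342582343)/0.018304 = -7.605797
sinθ=0.015013, cosθ=0.999887
F = (M+m)·ẍ + m·l·cosθ·θ̈ − m·l·sinθ·θ̇² = 7.695967 + -1.421880 − 0.005060 = 6.269027

F = 6.269027 N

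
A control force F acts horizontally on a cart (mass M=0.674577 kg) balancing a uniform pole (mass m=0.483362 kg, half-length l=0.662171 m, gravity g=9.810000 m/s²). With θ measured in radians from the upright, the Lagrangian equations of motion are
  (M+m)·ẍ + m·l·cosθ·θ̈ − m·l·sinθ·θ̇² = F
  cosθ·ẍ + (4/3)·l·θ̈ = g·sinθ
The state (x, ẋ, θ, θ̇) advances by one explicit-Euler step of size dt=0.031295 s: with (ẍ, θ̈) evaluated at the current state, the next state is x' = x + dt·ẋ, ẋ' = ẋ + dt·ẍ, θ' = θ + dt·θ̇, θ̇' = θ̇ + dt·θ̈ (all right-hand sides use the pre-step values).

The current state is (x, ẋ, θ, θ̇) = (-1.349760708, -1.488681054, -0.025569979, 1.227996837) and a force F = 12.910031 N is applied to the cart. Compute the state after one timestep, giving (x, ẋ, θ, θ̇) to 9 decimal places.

sinθ=-0.025567193, cosθ=0.999673106
temp = (F + m·l·θ̇²·sinθ)/(M+m) = (12.910031 + -0.012340143)/1.157939 = 11.138489037
θ̈ = (g·sinθ − cosθ·temp)/(l·(4/3 − m·cos²θ/(M+m))) = -18.767679125
ẍ = temp − m·l·θ̈·cosθ/(M+m) = 16.324405997
Euler: x'=-1.349760708+0.031295·-1.488681054=-1.396348982, ẋ'=-1.488681054+0.031295·16.324405997=-0.977808768
       θ'=-0.025569979+0.031295·1.227996837=0.012860182, θ̇'=1.227996837+0.031295·-18.767679125=0.640662319

(-1.396348982, -0.977808768, 0.012860182, 0.640662319)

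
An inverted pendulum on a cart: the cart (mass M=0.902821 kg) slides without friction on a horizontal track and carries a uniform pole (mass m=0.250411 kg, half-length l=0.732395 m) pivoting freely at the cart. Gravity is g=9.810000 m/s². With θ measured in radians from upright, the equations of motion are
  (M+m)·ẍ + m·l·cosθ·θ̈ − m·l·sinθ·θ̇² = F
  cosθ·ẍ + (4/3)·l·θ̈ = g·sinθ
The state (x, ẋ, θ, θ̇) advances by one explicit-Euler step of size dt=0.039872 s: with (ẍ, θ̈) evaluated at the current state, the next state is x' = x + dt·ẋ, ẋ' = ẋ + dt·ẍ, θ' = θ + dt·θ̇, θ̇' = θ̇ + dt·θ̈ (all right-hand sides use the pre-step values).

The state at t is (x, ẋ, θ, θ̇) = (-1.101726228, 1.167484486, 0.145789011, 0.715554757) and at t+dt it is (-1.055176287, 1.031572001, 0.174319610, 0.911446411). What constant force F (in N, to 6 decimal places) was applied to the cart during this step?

F = -3.053200 N

ẍ = (ẋ'−ẋ)/dt = (1.031572001−1.167484486)/0.039872 = -3.408720
θ̈ = (θ̇'−θ̇)/dt = (0.911446411−0.715554757)/0.039872 = 4.913013
sinθ=0.145273, cosθ=0.989392
F = (M+m)·ẍ + m·l·cosθ·θ̈ − m·l·sinθ·θ̇² = -3.931045 + 0.891487 − 0.013642 = -3.053200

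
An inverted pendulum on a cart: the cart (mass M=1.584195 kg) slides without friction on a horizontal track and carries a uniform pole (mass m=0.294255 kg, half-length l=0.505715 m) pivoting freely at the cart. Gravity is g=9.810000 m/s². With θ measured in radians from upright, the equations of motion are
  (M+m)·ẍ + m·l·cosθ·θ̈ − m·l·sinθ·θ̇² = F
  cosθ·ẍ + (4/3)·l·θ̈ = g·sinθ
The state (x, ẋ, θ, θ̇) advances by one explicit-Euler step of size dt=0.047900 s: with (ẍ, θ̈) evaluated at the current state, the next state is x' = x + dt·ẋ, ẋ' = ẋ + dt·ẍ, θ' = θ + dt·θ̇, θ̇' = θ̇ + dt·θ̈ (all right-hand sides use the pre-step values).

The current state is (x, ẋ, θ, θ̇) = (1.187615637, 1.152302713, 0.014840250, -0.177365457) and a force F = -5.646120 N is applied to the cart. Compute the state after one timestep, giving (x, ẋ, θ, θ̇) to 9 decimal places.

(1.242810937, 0.988239882, 0.006344445, 0.076262468)

sinθ=0.014839705, cosθ=0.999889886
temp = (F + m·l·θ̇²·sinθ)/(M+m) = (-5.646120 + 0.000069469)/1.878450 = -3.005696468
θ̈ = (g·sinθ − cosθ·temp)/(l·(4/3 − m·cos²θ/(M+m))) = 5.294946235
ẍ = temp − m·l·θ̈·cosθ/(M+m) = -3.425111293
Euler: x'=1.187615637+0.047900·1.152302713=1.242810937, ẋ'=1.152302713+0.047900·-3.425111293=0.988239882
       θ'=0.014840250+0.047900·-0.177365457=0.006344445, θ̇'=-0.177365457+0.047900·5.294946235=0.076262468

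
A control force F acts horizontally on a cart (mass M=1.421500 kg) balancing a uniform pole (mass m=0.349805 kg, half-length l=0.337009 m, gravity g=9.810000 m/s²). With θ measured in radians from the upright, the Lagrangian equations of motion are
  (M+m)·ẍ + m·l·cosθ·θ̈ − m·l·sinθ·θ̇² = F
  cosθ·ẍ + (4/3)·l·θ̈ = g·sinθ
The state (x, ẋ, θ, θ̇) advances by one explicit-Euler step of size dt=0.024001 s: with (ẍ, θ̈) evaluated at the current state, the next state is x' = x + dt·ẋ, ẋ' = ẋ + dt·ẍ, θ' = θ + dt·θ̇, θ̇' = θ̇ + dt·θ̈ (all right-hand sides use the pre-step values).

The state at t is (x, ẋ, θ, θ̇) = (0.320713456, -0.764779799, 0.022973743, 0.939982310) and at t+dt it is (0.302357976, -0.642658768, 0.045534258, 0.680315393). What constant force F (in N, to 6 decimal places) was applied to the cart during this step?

F = 7.735210 N

ẍ = (ẋ'−ẋ)/dt = (-0.642658768−-0.764779799)/0.024001 = 5.088164
θ̈ = (θ̇'−θ̇)/dt = (0.680315393−0.939982310)/0.024001 = -10.819004
sinθ=0.022972, cosθ=0.999736
F = (M+m)·ẍ + m·l·cosθ·θ̈ − m·l·sinθ·θ̇² = 9.012691 + -1.275088 − 0.002393 = 7.735210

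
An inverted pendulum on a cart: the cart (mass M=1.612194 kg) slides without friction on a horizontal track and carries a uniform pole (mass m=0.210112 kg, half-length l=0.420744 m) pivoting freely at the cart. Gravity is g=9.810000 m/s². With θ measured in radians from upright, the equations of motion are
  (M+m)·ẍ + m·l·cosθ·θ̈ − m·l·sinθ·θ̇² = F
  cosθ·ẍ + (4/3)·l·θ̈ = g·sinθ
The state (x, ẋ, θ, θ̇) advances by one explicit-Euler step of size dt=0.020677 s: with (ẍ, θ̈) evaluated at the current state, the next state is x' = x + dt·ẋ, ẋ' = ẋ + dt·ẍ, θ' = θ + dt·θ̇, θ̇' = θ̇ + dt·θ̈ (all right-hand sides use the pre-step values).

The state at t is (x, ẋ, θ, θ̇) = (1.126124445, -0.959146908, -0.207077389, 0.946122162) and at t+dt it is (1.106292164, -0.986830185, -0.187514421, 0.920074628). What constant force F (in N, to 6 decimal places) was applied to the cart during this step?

ẍ = (ẋ'−ẋ)/dt = (-0.986830185−-0.959146908)/0.020677 = -1.338844
θ̈ = (θ̇'−θ̇)/dt = (0.920074628−0.946122162)/0.020677 = -1.259735
sinθ=-0.205601, cosθ=0.978636
F = (M+m)·ẍ + m·l·cosθ·θ̈ − m·l·sinθ·θ̇² = -2.439783 + -0.108986 − -0.016270 = -2.532499

F = -2.532499 N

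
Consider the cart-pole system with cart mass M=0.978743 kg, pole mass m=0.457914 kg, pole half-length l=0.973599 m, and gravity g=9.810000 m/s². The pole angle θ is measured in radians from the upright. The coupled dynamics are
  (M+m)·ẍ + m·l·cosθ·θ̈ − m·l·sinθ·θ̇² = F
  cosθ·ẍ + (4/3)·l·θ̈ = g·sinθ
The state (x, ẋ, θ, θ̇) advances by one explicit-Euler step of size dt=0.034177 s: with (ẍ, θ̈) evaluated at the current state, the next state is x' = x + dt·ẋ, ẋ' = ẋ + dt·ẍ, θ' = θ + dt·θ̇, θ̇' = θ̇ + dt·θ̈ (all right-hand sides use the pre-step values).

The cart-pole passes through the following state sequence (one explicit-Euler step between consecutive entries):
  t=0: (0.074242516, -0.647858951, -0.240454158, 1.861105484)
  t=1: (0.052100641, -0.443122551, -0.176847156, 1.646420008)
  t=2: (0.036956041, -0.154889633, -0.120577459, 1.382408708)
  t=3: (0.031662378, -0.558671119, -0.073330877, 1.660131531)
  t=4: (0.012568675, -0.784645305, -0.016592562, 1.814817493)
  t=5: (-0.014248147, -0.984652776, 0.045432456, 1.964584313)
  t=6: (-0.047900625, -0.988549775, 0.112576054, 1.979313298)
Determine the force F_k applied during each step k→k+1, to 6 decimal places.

F_0 = 6.254087 N
F_1 = 8.938501 N
F_2 = -13.274315 N
F_3 = -7.396590 N
F_4 = -6.429732 N
F_5 = -0.050027 N

step 0→1:
  ẍ = (ẋ'−ẋ)/dt = (-0.443122551−-0.647858951)/0.034177 = 5.990473
  θ̈ = (θ̇'−θ̇)/dt = (1.646420008−1.861105484)/0.034177 = -6.281578
  sinθ=-0.238144, cosθ=0.971230
  F = (M+m)·ẍ + m·l·cosθ·θ̈ − m·l·sinθ·θ̇² = 8.606255 + -2.719912 − -0.367744 = 6.254087
step 1→2:
  ẍ = (ẋ'−ẋ)/dt = (-0.154889633−-0.443122551)/0.034177 = 8.433535
  θ̈ = (θ̇'−θ̇)/dt = (1.382408708−1.646420008)/0.034177 = -7.724824
  sinθ=-0.175927, cosθ=0.984403
  F = (M+m)·ẍ + m·l·cosθ·θ̈ − m·l·sinθ·θ̇² = 12.116097 + -3.390203 − -0.212607 = 8.938501
step 2→3:
  ẍ = (ẋ'−ẋ)/dt = (-0.558671119−-0.154889633)/0.034177 = -11.814422
  θ̈ = (θ̇'−θ̇)/dt = (1.660131531−1.382408708)/0.034177 = 8.126015
  sinθ=-0.120285, cosθ=0.992739
  F = (M+m)·ẍ + m·l·cosθ·θ̈ − m·l·sinθ·θ̇² = -16.973271 + 3.596474 − -0.102483 = -13.274315
step 3→4:
  ẍ = (ẋ'−ẋ)/dt = (-0.784645305−-0.558671119)/0.034177 = -6.611879
  θ̈ = (θ̇'−θ̇)/dt = (1.814817493−1.660131531)/0.034177 = 4.526025
  sinθ=-0.073265, cosθ=0.997312
  F = (M+m)·ẍ + m·l·cosθ·θ̈ − m·l·sinθ·θ̇² = -9.499002 + 2.012391 − -0.090022 = -7.396590
step 4→5:
  ẍ = (ẋ'−ẋ)/dt = (-0.984652776−-0.784645305)/0.034177 = -5.852107
  θ̈ = (θ̇'−θ̇)/dt = (1.964584313−1.814817493)/0.034177 = 4.382094
  sinθ=-0.016592, cosθ=0.999862
  F = (M+m)·ẍ + m·l·cosθ·θ̈ − m·l·sinθ·θ̇² = -8.407471 + 1.953376 − -0.024363 = -6.429732
step 5→6:
  ẍ = (ẋ'−ẋ)/dt = (-0.988549775−-0.984652776)/0.034177 = -0.114024
  θ̈ = (θ̇'−θ̇)/dt = (1.979313298−1.964584313)/0.034177 = 0.430962
  sinθ=0.045417, cosθ=0.998968
  F = (M+m)·ẍ + m·l·cosθ·θ̈ − m·l·sinθ·θ̇² = -0.163813 + 0.191935 − 0.078149 = -0.050027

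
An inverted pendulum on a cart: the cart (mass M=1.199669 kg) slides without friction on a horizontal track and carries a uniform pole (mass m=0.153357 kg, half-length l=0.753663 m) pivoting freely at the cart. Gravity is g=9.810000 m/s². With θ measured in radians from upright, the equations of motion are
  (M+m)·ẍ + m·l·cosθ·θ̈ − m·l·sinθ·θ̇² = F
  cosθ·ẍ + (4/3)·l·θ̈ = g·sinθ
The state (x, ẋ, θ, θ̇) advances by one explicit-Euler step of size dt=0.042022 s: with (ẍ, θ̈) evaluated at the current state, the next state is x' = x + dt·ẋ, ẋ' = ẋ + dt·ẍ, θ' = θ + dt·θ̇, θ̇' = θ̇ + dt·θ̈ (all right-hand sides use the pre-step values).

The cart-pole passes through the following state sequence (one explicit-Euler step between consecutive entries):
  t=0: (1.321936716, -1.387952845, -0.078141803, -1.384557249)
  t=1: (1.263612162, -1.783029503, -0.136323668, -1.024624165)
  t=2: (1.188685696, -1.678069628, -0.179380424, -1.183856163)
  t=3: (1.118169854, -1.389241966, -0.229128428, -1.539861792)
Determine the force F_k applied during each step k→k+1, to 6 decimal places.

step 0→1:
  ẍ = (ẋ'−ẋ)/dt = (-1.783029503−-1.387952845)/0.042022 = -9.401662
  θ̈ = (θ̇'−θ̇)/dt = (-1.024624165−-1.384557249)/0.042022 = 8.565349
  sinθ=-0.078062, cosθ=0.996948
  F = (M+m)·ẍ + m·l·cosθ·θ̈ − m·l·sinθ·θ̇² = -12.720694 + 0.986958 − -0.017296 = -11.716440
step 1→2:
  ẍ = (ẋ'−ẋ)/dt = (-1.678069628−-1.783029503)/0.042022 = 2.497736
  θ̈ = (θ̇'−θ̇)/dt = (-1.183856163−-1.024624165)/0.042022 = -3.789253
  sinθ=-0.135902, cosθ=0.990722
  F = (M+m)·ẍ + m·l·cosθ·θ̈ − m·l·sinθ·θ̇² = 3.379502 + -0.433897 − -0.016491 = 2.962096
step 2→3:
  ẍ = (ẋ'−ẋ)/dt = (-1.389241966−-1.678069628)/0.042022 = 6.873249
  θ̈ = (θ̇'−θ̇)/dt = (-1.539861792−-1.183856163)/0.042022 = -8.471887
  sinθ=-0.178420, cosθ=0.983954
  F = (M+m)·ẍ + m·l·cosθ·θ̈ − m·l·sinθ·θ̇² = 9.299684 + -0.963465 − -0.028902 = 8.365121

F_0 = -11.716440 N
F_1 = 2.962096 N
F_2 = 8.365121 N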